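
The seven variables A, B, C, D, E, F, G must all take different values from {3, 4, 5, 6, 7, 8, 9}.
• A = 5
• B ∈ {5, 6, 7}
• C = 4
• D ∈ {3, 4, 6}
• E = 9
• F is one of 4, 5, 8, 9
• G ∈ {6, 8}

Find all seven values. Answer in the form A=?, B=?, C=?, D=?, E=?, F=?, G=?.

A=5, B=7, C=4, D=3, E=9, F=8, G=6

A's domain is down to {5}, so A = 5. Eliminate 5 elsewhere: B, F.
C's domain is down to {4}, so C = 4. Eliminate 4 elsewhere: D, F.
That leaves E = 9. Eliminate 9 elsewhere: F.
F's domain is down to {8}, so F = 8. Eliminate 8 elsewhere: G.
That leaves G = 6. Eliminate 6 elsewhere: B, D.
B's domain is down to {7}, so B = 7.
D must be 3 (only option left).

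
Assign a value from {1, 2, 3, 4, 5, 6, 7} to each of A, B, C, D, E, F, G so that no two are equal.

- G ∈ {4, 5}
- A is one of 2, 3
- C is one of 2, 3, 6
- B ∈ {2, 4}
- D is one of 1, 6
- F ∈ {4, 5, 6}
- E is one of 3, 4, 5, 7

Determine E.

The 7 variables draw from only 7 values {1, 2, 3, 4, 5, 6, 7}, so each is used; only D can be 1, hence D = 1.
The 6 still-open variables draw from only 6 values {2, 3, 4, 5, 6, 7}, so each is used; only E can be 7, hence E = 7.

7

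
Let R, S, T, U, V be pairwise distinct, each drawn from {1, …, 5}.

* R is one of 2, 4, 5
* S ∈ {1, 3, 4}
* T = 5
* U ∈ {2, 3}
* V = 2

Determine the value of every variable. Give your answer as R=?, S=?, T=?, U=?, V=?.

T's domain is down to {5}, so T = 5. Eliminate 5 elsewhere: R.
V's domain is down to {2}, so V = 2. Strike 2 from R, U.
That leaves R = 4. Eliminate 4 elsewhere: S.
That leaves U = 3. Strike 3 from S.
That leaves S = 1.

R=4, S=1, T=5, U=3, V=2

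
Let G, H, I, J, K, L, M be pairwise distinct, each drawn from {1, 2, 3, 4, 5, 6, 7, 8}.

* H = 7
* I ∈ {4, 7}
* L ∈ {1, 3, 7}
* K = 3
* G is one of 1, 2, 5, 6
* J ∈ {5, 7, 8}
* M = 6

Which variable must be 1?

L

H has just one choice, so H = 7. Eliminate 7 elsewhere: I, J, L.
I's domain is down to {4}, so I = 4.
K must be 3 (only option left). Strike 3 from L.
So 1 goes to L.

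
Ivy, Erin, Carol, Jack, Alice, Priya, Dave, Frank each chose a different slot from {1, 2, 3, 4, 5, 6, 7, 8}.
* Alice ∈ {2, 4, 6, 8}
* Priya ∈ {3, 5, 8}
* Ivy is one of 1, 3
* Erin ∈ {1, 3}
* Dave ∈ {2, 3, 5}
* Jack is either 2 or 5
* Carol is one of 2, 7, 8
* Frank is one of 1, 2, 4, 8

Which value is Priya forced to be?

8

The 8 variables together cover exactly {1, 2, 3, 4, 5, 6, 7, 8} — 8 values for 8 variables — and 6 appears only in Alice's list, so Alice = 6.
The 7 still-open variables together cover exactly {1, 2, 3, 4, 5, 7, 8} — 7 values for 7 variables — and 4 appears only in Frank's list, so Frank = 4.
The 6 still-open variables together cover exactly {1, 2, 3, 5, 7, 8} — 6 values for 6 variables — and 7 appears only in Carol's list, so Carol = 7.
The 5 still-open variables together cover exactly {1, 2, 3, 5, 8} — 5 values for 5 variables — and 8 appears only in Priya's list, so Priya = 8.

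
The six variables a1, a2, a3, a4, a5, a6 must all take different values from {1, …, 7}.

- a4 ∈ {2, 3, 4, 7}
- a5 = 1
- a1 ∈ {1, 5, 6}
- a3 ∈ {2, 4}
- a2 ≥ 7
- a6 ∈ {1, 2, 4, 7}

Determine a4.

3

a2 has just one choice, so a2 = 7. Strike 7 from a4, a6.
a5 has just one choice, so a5 = 1. Remove 1 from a1, a6.
a3 and a6 between them cover only {2, 4} — a naked pair. Remove those values from a4.
So a4 = 3.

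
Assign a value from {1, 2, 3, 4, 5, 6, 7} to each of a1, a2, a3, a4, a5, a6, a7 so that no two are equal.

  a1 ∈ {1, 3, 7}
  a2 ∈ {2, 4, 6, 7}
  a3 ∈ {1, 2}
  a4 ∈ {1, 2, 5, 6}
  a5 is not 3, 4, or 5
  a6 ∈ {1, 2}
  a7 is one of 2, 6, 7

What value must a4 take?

The 7 variables together cover exactly {1, 2, 3, 4, 5, 6, 7} — 7 values for 7 variables — and 3 appears only in a1's list, so a1 = 3.
The 6 still-open variables draw from only 6 values {1, 2, 4, 5, 6, 7}, so each is used; only a2 can be 4, hence a2 = 4.
The 5 still-open variables together cover exactly {1, 2, 5, 6, 7} — 5 values for 5 variables — and 5 appears only in a4's list, so a4 = 5.

5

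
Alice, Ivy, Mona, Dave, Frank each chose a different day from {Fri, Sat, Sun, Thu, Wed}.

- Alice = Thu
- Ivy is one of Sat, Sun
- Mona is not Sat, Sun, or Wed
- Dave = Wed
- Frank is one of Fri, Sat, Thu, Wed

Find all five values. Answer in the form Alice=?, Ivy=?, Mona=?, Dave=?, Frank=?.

Alice must be Thu (only option left). Remove Thu from Mona, Frank.
Mona must be Fri (only option left). Remove Fri from Frank.
Dave's domain is down to {Wed}, so Dave = Wed. Eliminate Wed elsewhere: Frank.
Frank's domain is down to {Sat}, so Frank = Sat. Eliminate Sat elsewhere: Ivy.
Ivy's domain is down to {Sun}, so Ivy = Sun.

Alice=Thu, Ivy=Sun, Mona=Fri, Dave=Wed, Frank=Sat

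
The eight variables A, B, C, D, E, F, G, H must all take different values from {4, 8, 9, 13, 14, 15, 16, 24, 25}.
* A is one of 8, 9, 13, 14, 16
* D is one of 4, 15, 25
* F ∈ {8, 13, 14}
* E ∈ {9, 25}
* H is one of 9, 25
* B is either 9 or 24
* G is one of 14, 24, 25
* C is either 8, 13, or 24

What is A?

E and H share exactly the 2 values {9, 25}; by pigeonhole those values go to them, so strike 9, 25 from A, B, D, G.
That leaves B = 24. So C, G can't be 24.
G must be 14 (only option left). Remove 14 from A, F.
The 2 variables C and F are confined to {8, 13}, which locks those values in; drop them from A.
So A = 16.

16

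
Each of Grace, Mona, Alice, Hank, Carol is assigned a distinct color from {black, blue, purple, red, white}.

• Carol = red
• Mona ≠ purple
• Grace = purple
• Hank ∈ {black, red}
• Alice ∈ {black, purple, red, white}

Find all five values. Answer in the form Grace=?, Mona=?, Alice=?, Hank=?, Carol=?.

Grace must be purple (only option left). Remove purple from Alice.
Carol's domain is down to {red}, so Carol = red. Eliminate red elsewhere: Mona, Alice, Hank.
Hank has just one choice, so Hank = black. So Mona, Alice can't be black.
That leaves Alice = white. Strike white from Mona.
That leaves Mona = blue.

Grace=purple, Mona=blue, Alice=white, Hank=black, Carol=red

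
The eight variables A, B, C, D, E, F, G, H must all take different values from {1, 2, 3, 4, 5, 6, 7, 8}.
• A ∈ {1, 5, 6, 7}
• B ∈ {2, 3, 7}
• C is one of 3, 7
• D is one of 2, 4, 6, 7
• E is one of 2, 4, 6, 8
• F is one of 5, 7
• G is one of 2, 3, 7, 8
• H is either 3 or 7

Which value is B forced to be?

The 8 variables together cover exactly {1, 2, 3, 4, 5, 6, 7, 8} — 8 values for 8 variables — and 1 appears only in A's list, so A = 1.
The 7 still-open variables together cover exactly {2, 3, 4, 5, 6, 7, 8} — 7 values for 7 variables — and 5 appears only in F's list, so F = 5.
The 2 variables C and H are confined to {3, 7}, which locks those values in; drop them from B, D, G.
So B = 2.

2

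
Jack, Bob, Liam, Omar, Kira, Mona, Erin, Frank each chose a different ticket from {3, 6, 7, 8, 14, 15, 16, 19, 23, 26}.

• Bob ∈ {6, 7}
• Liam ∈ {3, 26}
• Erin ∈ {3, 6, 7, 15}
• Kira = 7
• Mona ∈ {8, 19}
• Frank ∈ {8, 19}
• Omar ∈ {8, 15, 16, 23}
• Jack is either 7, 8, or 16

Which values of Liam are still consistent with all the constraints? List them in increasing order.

Kira's domain is down to {7}, so Kira = 7. So Jack, Bob, Erin can't be 7.
Bob has just one choice, so Bob = 6. Eliminate 6 elsewhere: Erin.
Mona and Frank between them cover only {8, 19} — a naked pair. Remove those values from Jack, Omar.
Jack must be 16 (only option left). So Omar can't be 16.
No further eliminations apply; Liam can still be any of 3, 26.

3, 26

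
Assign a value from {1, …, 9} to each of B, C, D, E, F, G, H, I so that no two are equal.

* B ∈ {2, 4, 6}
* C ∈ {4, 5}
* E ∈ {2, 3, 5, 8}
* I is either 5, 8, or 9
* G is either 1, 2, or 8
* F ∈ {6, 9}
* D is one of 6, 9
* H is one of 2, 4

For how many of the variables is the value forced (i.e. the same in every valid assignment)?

4

Among the 8 variables, 1 fits only G (and all 8 values in {1, 2, 3, 4, 5, 6, 8, 9} must be used), so G = 1.
The 7 still-open variables together cover exactly {2, 3, 4, 5, 6, 8, 9} — 7 values for 7 variables — and 3 appears only in E's list, so E = 3.
Among the 6 still-open variables, 8 fits only I (and all 6 values in {2, 4, 5, 6, 8, 9} must be used), so I = 8.
Among the 5 still-open variables, 5 fits only C (and all 5 values in {2, 4, 5, 6, 9} must be used), so C = 5.
The 2 variables D and F are confined to {6, 9}, which locks those values in; drop them from B.
Determined: C=5, E=3, G=1, I=8. The other variables each still have more than one consistent value. That makes 4.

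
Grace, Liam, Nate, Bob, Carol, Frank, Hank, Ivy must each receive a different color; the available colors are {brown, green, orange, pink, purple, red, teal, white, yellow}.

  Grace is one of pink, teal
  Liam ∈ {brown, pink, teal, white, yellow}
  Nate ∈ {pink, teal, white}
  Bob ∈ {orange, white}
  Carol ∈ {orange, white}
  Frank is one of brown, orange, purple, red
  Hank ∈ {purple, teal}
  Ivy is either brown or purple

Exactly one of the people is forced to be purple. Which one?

Hank

Among the 8 variables, red fits only Frank (and all 8 values in {brown, orange, pink, purple, red, teal, white, yellow} must be used), so Frank = red.
The 7 still-open variables draw from only 7 values {brown, orange, pink, purple, teal, white, yellow}, so each is used; only Liam can be yellow, hence Liam = yellow.
The 6 still-open variables together cover exactly {brown, orange, pink, purple, teal, white} — 6 values for 6 variables — and brown appears only in Ivy's list, so Ivy = brown.
The 5 still-open variables draw from only 5 values {orange, pink, purple, teal, white}, so each is used; only Hank can be purple, hence Hank = purple.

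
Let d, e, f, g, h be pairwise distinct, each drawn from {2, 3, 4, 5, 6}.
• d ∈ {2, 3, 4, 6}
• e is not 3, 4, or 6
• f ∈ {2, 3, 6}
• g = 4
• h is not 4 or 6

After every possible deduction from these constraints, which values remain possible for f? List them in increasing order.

2, 3, 6

g has just one choice, so g = 4. Remove 4 from d.
No further eliminations apply; f can still be any of 2, 3, 6.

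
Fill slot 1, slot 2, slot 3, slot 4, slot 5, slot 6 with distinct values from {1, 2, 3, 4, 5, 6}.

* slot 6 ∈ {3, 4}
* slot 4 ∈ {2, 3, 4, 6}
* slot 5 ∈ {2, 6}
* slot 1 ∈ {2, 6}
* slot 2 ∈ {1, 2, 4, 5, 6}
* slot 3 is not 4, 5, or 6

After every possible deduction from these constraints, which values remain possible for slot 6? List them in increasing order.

3, 4

Among the 6 variables, 5 fits only slot 2 (and all 6 values in {1, 2, 3, 4, 5, 6} must be used), so slot 2 = 5.
The 5 still-open variables together cover exactly {1, 2, 3, 4, 6} — 5 values for 5 variables — and 1 appears only in slot 3's list, so slot 3 = 1.
slot 1 and slot 5 between them cover only {2, 6} — a naked pair. Remove those values from slot 4.
No further eliminations apply; slot 6 can still be any of 3, 4.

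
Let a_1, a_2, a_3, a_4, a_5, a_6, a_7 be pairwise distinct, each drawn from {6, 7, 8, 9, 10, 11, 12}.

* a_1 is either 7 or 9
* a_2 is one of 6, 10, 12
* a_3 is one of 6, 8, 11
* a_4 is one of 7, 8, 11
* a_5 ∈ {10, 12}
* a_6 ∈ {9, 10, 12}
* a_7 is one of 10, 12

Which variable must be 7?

a_5 and a_7 between them cover only {10, 12} — a naked pair. Remove those values from a_2, a_6.
That leaves a_2 = 6. Eliminate 6 elsewhere: a_3.
a_6 must be 9 (only option left). So a_1 can't be 9.
So 7 goes to a_1.

a_1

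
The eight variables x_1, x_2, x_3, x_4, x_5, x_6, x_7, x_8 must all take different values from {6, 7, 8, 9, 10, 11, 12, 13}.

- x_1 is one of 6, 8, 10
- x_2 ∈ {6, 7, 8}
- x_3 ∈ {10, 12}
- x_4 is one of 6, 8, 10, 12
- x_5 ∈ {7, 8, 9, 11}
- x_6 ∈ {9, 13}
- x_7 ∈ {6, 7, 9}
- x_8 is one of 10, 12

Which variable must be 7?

x_2

The 8 variables together cover exactly {6, 7, 8, 9, 10, 11, 12, 13} — 8 values for 8 variables — and 11 appears only in x_5's list, so x_5 = 11.
Among the 7 still-open variables, 13 fits only x_6 (and all 7 values in {6, 7, 8, 9, 10, 12, 13} must be used), so x_6 = 13.
The 6 still-open variables draw from only 6 values {6, 7, 8, 9, 10, 12}, so each is used; only x_7 can be 9, hence x_7 = 9.
The 5 still-open variables draw from only 5 values {6, 7, 8, 10, 12}, so each is used; only x_2 can be 7, hence x_2 = 7.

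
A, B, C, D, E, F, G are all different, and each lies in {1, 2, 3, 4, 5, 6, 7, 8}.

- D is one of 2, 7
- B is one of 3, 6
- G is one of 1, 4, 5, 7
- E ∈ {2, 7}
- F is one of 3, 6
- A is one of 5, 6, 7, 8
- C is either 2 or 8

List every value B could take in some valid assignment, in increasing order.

The 2 variables B and F are confined to {3, 6}, which locks those values in; drop them from A.
D and E share exactly the 2 values {2, 7}; by pigeonhole those values go to them, so strike 2, 7 from A, C, G.
C's domain is down to {8}, so C = 8. So A can't be 8.
A must be 5 (only option left). Eliminate 5 elsewhere: G.
No further eliminations apply; B can still be any of 3, 6.

3, 6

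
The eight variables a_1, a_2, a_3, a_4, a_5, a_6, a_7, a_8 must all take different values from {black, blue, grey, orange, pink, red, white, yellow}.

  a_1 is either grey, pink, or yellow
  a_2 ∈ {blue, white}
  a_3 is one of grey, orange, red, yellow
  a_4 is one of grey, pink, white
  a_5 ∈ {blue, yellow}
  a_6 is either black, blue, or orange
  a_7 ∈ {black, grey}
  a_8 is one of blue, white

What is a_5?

yellow

The 8 variables draw from only 8 values {black, blue, grey, orange, pink, red, white, yellow}, so each is used; only a_3 can be red, hence a_3 = red.
The 7 still-open variables together cover exactly {black, blue, grey, orange, pink, white, yellow} — 7 values for 7 variables — and orange appears only in a_6's list, so a_6 = orange.
Among the 6 still-open variables, black fits only a_7 (and all 6 values in {black, blue, grey, pink, white, yellow} must be used), so a_7 = black.
a_2 and a_8 share exactly the 2 values {blue, white}; by pigeonhole those values go to them, so strike blue, white from a_4, a_5.
So a_5 = yellow.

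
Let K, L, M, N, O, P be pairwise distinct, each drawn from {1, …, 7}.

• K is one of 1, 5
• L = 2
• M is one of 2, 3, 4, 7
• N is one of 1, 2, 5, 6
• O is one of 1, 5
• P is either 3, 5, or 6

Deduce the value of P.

L has just one choice, so L = 2. So M, N can't be 2.
The 2 variables K and O are confined to {1, 5}, which locks those values in; drop them from N, P.
N's domain is down to {6}, so N = 6. So P can't be 6.
So P = 3.

3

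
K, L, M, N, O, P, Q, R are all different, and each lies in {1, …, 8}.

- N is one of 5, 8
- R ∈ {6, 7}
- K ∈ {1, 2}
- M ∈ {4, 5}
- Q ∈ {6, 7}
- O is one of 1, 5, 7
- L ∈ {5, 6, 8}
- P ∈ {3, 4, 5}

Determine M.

The 8 variables together cover exactly {1, 2, 3, 4, 5, 6, 7, 8} — 8 values for 8 variables — and 2 appears only in K's list, so K = 2.
The 7 still-open variables draw from only 7 values {1, 3, 4, 5, 6, 7, 8}, so each is used; only O can be 1, hence O = 1.
Among the 6 still-open variables, 3 fits only P (and all 6 values in {3, 4, 5, 6, 7, 8} must be used), so P = 3.
The 5 still-open variables together cover exactly {4, 5, 6, 7, 8} — 5 values for 5 variables — and 4 appears only in M's list, so M = 4.

4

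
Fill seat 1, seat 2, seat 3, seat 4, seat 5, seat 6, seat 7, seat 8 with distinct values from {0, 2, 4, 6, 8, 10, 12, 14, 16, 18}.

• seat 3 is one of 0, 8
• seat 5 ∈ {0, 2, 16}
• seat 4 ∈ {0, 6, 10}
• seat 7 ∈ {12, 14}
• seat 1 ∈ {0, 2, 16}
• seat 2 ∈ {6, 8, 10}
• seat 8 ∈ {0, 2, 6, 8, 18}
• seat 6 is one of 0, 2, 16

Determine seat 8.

18

seat 1, seat 5, seat 6 between them cover only {0, 2, 16} — a naked triple. Remove those values from seat 3, seat 4, seat 8.
seat 3's domain is down to {8}, so seat 3 = 8. So seat 2, seat 8 can't be 8.
The 2 variables seat 2 and seat 4 are confined to {6, 10}, which locks those values in; drop them from seat 8.
So seat 8 = 18.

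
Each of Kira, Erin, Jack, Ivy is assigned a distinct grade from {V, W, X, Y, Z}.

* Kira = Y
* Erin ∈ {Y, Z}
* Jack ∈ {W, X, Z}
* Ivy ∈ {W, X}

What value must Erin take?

Z

Kira's domain is down to {Y}, so Kira = Y. Eliminate Y elsewhere: Erin.
So Erin = Z.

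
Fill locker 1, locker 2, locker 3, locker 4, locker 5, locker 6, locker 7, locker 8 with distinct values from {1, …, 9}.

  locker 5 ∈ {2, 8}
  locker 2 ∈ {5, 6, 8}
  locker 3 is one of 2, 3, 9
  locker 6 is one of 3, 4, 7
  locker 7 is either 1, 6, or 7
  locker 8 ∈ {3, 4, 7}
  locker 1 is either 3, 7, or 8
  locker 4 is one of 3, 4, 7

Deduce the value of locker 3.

The 3 variables locker 4, locker 6, locker 8 are confined to {3, 4, 7}, which locks those values in; drop them from locker 1, locker 3, locker 7.
locker 1 must be 8 (only option left). Strike 8 from locker 2, locker 5.
That leaves locker 5 = 2. So locker 3 can't be 2.
So locker 3 = 9.

9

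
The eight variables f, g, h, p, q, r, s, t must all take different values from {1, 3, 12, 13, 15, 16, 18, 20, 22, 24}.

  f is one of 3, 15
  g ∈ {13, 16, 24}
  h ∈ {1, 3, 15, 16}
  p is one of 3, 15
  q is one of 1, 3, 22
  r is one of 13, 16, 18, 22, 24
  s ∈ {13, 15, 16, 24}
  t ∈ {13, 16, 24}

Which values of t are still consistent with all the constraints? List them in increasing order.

13, 16, 24

The 8 variables draw from only 8 values {1, 3, 13, 15, 16, 18, 22, 24}, so each is used; only r can be 18, hence r = 18.
Among the 7 still-open variables, 22 fits only q (and all 7 values in {1, 3, 13, 15, 16, 22, 24} must be used), so q = 22.
The 6 still-open variables together cover exactly {1, 3, 13, 15, 16, 24} — 6 values for 6 variables — and 1 appears only in h's list, so h = 1.
f and p share exactly the 2 values {3, 15}; by pigeonhole those values go to them, so strike 3, 15 from s.
No further eliminations apply; t can still be any of 13, 16, 24.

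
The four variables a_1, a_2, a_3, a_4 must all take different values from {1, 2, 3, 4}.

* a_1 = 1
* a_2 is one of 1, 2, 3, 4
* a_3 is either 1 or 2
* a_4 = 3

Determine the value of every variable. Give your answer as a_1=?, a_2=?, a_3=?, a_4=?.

a_1 must be 1 (only option left). So a_2, a_3 can't be 1.
a_3 has just one choice, so a_3 = 2. So a_2 can't be 2.
a_4 has just one choice, so a_4 = 3. Strike 3 from a_2.
That leaves a_2 = 4.

a_1=1, a_2=4, a_3=2, a_4=3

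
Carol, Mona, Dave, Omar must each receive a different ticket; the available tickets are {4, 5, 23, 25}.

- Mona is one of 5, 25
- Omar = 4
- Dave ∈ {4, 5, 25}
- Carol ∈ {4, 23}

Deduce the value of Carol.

Omar has just one choice, so Omar = 4. So Carol, Dave can't be 4.
So Carol = 23.

23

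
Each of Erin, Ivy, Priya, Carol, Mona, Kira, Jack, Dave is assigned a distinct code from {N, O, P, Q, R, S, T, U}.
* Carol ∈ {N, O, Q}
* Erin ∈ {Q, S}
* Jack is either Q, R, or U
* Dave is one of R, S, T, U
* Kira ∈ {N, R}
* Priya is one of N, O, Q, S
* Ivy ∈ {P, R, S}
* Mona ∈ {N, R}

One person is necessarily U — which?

Among the 8 variables, P fits only Ivy (and all 8 values in {N, O, P, Q, R, S, T, U} must be used), so Ivy = P.
The 7 still-open variables draw from only 7 values {N, O, Q, R, S, T, U}, so each is used; only Dave can be T, hence Dave = T.
The 6 still-open variables draw from only 6 values {N, O, Q, R, S, U}, so each is used; only Jack can be U, hence Jack = U.

Jack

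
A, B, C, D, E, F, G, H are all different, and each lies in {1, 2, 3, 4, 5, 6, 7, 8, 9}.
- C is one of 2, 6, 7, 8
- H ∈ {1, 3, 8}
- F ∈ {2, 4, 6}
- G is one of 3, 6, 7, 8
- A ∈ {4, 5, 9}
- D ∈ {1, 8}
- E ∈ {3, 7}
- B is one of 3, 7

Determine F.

B and E share exactly the 2 values {3, 7}; by pigeonhole those values go to them, so strike 3, 7 from C, G, H.
D and H share exactly the 2 values {1, 8}; by pigeonhole those values go to them, so strike 1, 8 from C, G.
G's domain is down to {6}, so G = 6. Strike 6 from C, F.
C has just one choice, so C = 2. Strike 2 from F.
So F = 4.

4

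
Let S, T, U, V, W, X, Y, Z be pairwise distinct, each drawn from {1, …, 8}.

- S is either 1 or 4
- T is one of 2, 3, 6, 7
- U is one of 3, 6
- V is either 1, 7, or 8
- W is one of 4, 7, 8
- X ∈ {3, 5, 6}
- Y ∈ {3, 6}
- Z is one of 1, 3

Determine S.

4

The 8 variables together cover exactly {1, 2, 3, 4, 5, 6, 7, 8} — 8 values for 8 variables — and 2 appears only in T's list, so T = 2.
The 7 still-open variables together cover exactly {1, 3, 4, 5, 6, 7, 8} — 7 values for 7 variables — and 5 appears only in X's list, so X = 5.
The 2 variables U and Y are confined to {3, 6}, which locks those values in; drop them from Z.
Z has just one choice, so Z = 1. Remove 1 from S, V.
So S = 4.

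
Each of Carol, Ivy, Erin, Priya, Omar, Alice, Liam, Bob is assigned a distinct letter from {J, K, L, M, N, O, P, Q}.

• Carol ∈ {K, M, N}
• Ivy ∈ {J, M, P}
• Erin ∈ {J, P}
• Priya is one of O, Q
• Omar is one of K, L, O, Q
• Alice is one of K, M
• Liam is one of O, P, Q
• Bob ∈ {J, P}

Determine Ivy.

The 8 variables draw from only 8 values {J, K, L, M, N, O, P, Q}, so each is used; only Omar can be L, hence Omar = L.
The 7 still-open variables together cover exactly {J, K, M, N, O, P, Q} — 7 values for 7 variables — and N appears only in Carol's list, so Carol = N.
Among the 6 still-open variables, K fits only Alice (and all 6 values in {J, K, M, O, P, Q} must be used), so Alice = K.
The 5 still-open variables together cover exactly {J, M, O, P, Q} — 5 values for 5 variables — and M appears only in Ivy's list, so Ivy = M.

M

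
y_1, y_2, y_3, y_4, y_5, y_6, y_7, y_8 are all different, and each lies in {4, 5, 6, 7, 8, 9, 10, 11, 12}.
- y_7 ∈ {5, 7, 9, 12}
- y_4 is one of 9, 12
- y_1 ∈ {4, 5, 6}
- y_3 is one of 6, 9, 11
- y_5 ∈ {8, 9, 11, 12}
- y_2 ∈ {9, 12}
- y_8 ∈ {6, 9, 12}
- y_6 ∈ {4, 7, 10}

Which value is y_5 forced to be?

8

The 2 variables y_2 and y_4 are confined to {9, 12}, which locks those values in; drop them from y_3, y_5, y_7, y_8.
y_8 must be 6 (only option left). Strike 6 from y_1, y_3.
That leaves y_3 = 11. Eliminate 11 elsewhere: y_5.
So y_5 = 8.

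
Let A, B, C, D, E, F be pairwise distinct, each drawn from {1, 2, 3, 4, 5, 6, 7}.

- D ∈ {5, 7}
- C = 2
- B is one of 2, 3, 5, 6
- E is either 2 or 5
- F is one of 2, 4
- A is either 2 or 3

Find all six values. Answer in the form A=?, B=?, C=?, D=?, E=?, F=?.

A=3, B=6, C=2, D=7, E=5, F=4

C must be 2 (only option left). Eliminate 2 elsewhere: A, B, E, F.
E has just one choice, so E = 5. Eliminate 5 elsewhere: B, D.
F's domain is down to {4}, so F = 4.
A's domain is down to {3}, so A = 3. Remove 3 from B.
That leaves B = 6.
D has just one choice, so D = 7.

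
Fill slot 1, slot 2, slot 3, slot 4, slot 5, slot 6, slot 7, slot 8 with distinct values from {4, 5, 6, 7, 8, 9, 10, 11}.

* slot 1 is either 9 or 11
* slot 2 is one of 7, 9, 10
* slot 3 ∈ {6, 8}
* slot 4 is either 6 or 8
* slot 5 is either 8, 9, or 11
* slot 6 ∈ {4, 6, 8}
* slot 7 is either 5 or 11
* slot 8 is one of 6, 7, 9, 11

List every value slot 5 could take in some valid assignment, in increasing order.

9, 11

The 8 variables together cover exactly {4, 5, 6, 7, 8, 9, 10, 11} — 8 values for 8 variables — and 4 appears only in slot 6's list, so slot 6 = 4.
Among the 7 still-open variables, 5 fits only slot 7 (and all 7 values in {5, 6, 7, 8, 9, 10, 11} must be used), so slot 7 = 5.
The 6 still-open variables draw from only 6 values {6, 7, 8, 9, 10, 11}, so each is used; only slot 2 can be 10, hence slot 2 = 10.
Among the 5 still-open variables, 7 fits only slot 8 (and all 5 values in {6, 7, 8, 9, 11} must be used), so slot 8 = 7.
slot 3 and slot 4 between them cover only {6, 8} — a naked pair. Remove those values from slot 5.
No further eliminations apply; slot 5 can still be any of 9, 11.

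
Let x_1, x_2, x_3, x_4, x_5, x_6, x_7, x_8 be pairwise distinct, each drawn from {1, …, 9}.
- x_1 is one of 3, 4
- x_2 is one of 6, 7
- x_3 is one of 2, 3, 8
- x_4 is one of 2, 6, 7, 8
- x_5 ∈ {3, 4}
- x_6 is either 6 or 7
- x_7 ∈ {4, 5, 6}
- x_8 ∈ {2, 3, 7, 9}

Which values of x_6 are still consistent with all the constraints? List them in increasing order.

The 8 variables together cover exactly {2, 3, 4, 5, 6, 7, 8, 9} — 8 values for 8 variables — and 5 appears only in x_7's list, so x_7 = 5.
Among the 7 still-open variables, 9 fits only x_8 (and all 7 values in {2, 3, 4, 6, 7, 8, 9} must be used), so x_8 = 9.
The 2 variables x_1 and x_5 are confined to {3, 4}, which locks those values in; drop them from x_3.
x_2 and x_6 share exactly the 2 values {6, 7}; by pigeonhole those values go to them, so strike 6, 7 from x_4.
No further eliminations apply; x_6 can still be any of 6, 7.

6, 7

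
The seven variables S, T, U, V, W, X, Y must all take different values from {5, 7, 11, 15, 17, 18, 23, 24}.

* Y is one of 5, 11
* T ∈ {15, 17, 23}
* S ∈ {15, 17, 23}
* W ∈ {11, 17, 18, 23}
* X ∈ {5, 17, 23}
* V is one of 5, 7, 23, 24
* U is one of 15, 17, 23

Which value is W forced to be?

18

S, T, U between them cover only {15, 17, 23} — a naked triple. Remove those values from V, W, X.
X's domain is down to {5}, so X = 5. Strike 5 from V, Y.
Y has just one choice, so Y = 11. Strike 11 from W.
So W = 18.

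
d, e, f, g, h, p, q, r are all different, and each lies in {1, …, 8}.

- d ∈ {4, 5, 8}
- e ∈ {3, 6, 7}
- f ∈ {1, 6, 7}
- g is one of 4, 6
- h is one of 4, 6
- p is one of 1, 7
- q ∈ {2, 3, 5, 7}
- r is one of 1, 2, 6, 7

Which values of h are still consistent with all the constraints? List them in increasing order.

4, 6

Among the 8 variables, 8 fits only d (and all 8 values in {1, 2, 3, 4, 5, 6, 7, 8} must be used), so d = 8.
Among the 7 still-open variables, 5 fits only q (and all 7 values in {1, 2, 3, 4, 5, 6, 7} must be used), so q = 5.
The 6 still-open variables together cover exactly {1, 2, 3, 4, 6, 7} — 6 values for 6 variables — and 2 appears only in r's list, so r = 2.
The 5 still-open variables draw from only 5 values {1, 3, 4, 6, 7}, so each is used; only e can be 3, hence e = 3.
g and h share exactly the 2 values {4, 6}; by pigeonhole those values go to them, so strike 4, 6 from f.
No further eliminations apply; h can still be any of 4, 6.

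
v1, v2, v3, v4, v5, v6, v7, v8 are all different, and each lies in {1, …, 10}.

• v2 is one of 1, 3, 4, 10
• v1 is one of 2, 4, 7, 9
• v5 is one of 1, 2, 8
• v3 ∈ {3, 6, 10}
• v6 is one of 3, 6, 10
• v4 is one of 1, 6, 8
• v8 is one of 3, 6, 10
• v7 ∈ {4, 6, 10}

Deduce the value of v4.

v3, v6, v8 between them cover only {3, 6, 10} — a naked triple. Remove those values from v2, v4, v7.
v7's domain is down to {4}, so v7 = 4. Eliminate 4 elsewhere: v1, v2.
v2's domain is down to {1}, so v2 = 1. Strike 1 from v4, v5.
So v4 = 8.

8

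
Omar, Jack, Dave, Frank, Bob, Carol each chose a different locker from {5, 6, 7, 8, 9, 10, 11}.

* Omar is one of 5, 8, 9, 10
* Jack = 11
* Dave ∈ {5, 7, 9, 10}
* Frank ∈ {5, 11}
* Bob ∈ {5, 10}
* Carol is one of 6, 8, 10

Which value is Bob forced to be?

10

Jack's domain is down to {11}, so Jack = 11. So Frank can't be 11.
Frank has just one choice, so Frank = 5. Eliminate 5 elsewhere: Omar, Dave, Bob.
So Bob = 10.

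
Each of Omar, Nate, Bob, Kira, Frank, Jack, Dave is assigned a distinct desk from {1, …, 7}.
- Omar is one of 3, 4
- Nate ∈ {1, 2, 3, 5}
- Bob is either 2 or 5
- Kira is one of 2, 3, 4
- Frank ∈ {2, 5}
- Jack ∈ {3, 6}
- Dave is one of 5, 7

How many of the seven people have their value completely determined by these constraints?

Among the 7 variables, 1 fits only Nate (and all 7 values in {1, 2, 3, 4, 5, 6, 7} must be used), so Nate = 1.
The 6 still-open variables together cover exactly {2, 3, 4, 5, 6, 7} — 6 values for 6 variables — and 6 appears only in Jack's list, so Jack = 6.
Among the 5 still-open variables, 7 fits only Dave (and all 5 values in {2, 3, 4, 5, 7} must be used), so Dave = 7.
The 2 variables Bob and Frank are confined to {2, 5}, which locks those values in; drop them from Kira.
Determined: Nate=1, Jack=6, Dave=7. The other people each still have more than one consistent value. That makes 3.

3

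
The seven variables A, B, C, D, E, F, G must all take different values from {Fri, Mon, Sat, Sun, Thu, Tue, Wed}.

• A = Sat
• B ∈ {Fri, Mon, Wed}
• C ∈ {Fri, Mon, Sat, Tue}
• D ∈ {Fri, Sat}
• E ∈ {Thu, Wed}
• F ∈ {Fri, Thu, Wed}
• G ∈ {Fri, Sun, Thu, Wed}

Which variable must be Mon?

A's domain is down to {Sat}, so A = Sat. Eliminate Sat elsewhere: C, D.
That leaves D = Fri. Remove Fri from B, C, F, G.
The 5 still-open variables draw from only 5 values {Mon, Sun, Thu, Tue, Wed}, so each is used; only G can be Sun, hence G = Sun.
Among the 4 still-open variables, Tue fits only C (and all 4 values in {Mon, Thu, Tue, Wed} must be used), so C = Tue.
Among the 3 still-open variables, Mon fits only B (and all 3 values in {Mon, Thu, Wed} must be used), so B = Mon.

B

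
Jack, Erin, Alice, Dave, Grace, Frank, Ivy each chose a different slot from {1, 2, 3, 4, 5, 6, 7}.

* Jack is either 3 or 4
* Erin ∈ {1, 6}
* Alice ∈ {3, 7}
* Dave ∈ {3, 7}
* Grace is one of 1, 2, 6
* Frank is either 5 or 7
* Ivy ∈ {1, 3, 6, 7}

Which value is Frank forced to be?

5

The 7 variables together cover exactly {1, 2, 3, 4, 5, 6, 7} — 7 values for 7 variables — and 2 appears only in Grace's list, so Grace = 2.
The 6 still-open variables together cover exactly {1, 3, 4, 5, 6, 7} — 6 values for 6 variables — and 4 appears only in Jack's list, so Jack = 4.
Among the 5 still-open variables, 5 fits only Frank (and all 5 values in {1, 3, 5, 6, 7} must be used), so Frank = 5.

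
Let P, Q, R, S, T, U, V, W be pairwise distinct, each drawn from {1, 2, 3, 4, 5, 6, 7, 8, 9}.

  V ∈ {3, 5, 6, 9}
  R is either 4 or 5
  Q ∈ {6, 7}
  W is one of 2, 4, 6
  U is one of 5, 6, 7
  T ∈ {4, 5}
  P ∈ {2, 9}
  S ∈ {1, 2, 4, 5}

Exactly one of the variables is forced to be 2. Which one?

The 8 variables draw from only 8 values {1, 2, 3, 4, 5, 6, 7, 9}, so each is used; only S can be 1, hence S = 1.
Among the 7 still-open variables, 3 fits only V (and all 7 values in {2, 3, 4, 5, 6, 7, 9} must be used), so V = 3.
Among the 6 still-open variables, 9 fits only P (and all 6 values in {2, 4, 5, 6, 7, 9} must be used), so P = 9.
The 5 still-open variables together cover exactly {2, 4, 5, 6, 7} — 5 values for 5 variables — and 2 appears only in W's list, so W = 2.

W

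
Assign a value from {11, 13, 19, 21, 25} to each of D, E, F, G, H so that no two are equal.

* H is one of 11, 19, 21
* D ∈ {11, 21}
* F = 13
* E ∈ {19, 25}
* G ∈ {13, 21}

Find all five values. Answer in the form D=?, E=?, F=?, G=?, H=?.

F has just one choice, so F = 13. Strike 13 from G.
G's domain is down to {21}, so G = 21. Eliminate 21 elsewhere: D, H.
D has just one choice, so D = 11. Eliminate 11 elsewhere: H.
H has just one choice, so H = 19. So E can't be 19.
That leaves E = 25.

D=11, E=25, F=13, G=21, H=19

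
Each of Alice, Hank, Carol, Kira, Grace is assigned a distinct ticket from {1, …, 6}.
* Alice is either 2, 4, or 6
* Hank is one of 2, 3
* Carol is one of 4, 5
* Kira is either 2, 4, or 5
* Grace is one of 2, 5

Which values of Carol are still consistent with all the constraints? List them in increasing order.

The 5 variables draw from only 5 values {2, 3, 4, 5, 6}, so each is used; only Hank can be 3, hence Hank = 3.
The 4 still-open variables draw from only 4 values {2, 4, 5, 6}, so each is used; only Alice can be 6, hence Alice = 6.
No further eliminations apply; Carol can still be any of 4, 5.

4, 5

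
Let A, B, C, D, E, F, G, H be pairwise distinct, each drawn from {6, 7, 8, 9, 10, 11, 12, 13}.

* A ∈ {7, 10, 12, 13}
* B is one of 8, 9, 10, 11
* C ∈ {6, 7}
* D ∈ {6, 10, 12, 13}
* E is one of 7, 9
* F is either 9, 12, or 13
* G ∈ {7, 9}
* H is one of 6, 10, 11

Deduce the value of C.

The 8 variables together cover exactly {6, 7, 8, 9, 10, 11, 12, 13} — 8 values for 8 variables — and 8 appears only in B's list, so B = 8.
Among the 7 still-open variables, 11 fits only H (and all 7 values in {6, 7, 9, 10, 11, 12, 13} must be used), so H = 11.
The 2 variables E and G are confined to {7, 9}, which locks those values in; drop them from A, C, F.
So C = 6.

6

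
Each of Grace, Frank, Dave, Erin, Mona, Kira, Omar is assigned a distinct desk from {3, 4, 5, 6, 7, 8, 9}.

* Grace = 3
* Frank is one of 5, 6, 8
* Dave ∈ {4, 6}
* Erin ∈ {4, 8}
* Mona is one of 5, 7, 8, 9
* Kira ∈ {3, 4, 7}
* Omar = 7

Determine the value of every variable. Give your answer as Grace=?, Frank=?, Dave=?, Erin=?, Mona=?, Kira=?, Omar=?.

Grace must be 3 (only option left). Remove 3 from Kira.
Omar's domain is down to {7}, so Omar = 7. Remove 7 from Mona, Kira.
Kira's domain is down to {4}, so Kira = 4. So Dave, Erin can't be 4.
Dave's domain is down to {6}, so Dave = 6. Eliminate 6 elsewhere: Frank.
Erin must be 8 (only option left). Strike 8 from Frank, Mona.
That leaves Frank = 5. So Mona can't be 5.
Mona's domain is down to {9}, so Mona = 9.

Grace=3, Frank=5, Dave=6, Erin=8, Mona=9, Kira=4, Omar=7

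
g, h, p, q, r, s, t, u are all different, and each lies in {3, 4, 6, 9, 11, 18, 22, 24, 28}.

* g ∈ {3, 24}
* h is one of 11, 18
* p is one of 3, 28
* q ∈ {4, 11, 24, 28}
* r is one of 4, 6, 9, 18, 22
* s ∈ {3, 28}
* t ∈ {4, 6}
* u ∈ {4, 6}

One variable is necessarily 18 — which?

h

The 2 variables p and s are confined to {3, 28}, which locks those values in; drop them from g, q.
g must be 24 (only option left). Remove 24 from q.
t and u share exactly the 2 values {4, 6}; by pigeonhole those values go to them, so strike 4, 6 from q, r.
q's domain is down to {11}, so q = 11. So h can't be 11.
So 18 goes to h.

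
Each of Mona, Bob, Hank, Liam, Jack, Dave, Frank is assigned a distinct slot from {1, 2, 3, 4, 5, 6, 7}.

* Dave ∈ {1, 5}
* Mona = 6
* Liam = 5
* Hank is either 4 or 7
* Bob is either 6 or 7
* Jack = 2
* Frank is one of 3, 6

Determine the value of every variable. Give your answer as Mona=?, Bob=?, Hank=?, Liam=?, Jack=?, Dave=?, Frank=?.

Mona's domain is down to {6}, so Mona = 6. Strike 6 from Bob, Frank.
Bob must be 7 (only option left). Strike 7 from Hank.
Hank has just one choice, so Hank = 4.
Liam's domain is down to {5}, so Liam = 5. So Dave can't be 5.
Jack has just one choice, so Jack = 2.
That leaves Dave = 1.
That leaves Frank = 3.

Mona=6, Bob=7, Hank=4, Liam=5, Jack=2, Dave=1, Frank=3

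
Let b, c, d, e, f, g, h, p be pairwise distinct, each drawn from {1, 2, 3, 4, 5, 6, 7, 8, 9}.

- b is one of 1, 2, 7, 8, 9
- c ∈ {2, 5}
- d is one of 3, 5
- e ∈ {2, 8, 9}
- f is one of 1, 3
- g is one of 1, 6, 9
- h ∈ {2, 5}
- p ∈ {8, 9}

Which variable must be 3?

The 8 variables draw from only 8 values {1, 2, 3, 5, 6, 7, 8, 9}, so each is used; only g can be 6, hence g = 6.
The 7 still-open variables draw from only 7 values {1, 2, 3, 5, 7, 8, 9}, so each is used; only b can be 7, hence b = 7.
The 6 still-open variables draw from only 6 values {1, 2, 3, 5, 8, 9}, so each is used; only f can be 1, hence f = 1.
Among the 5 still-open variables, 3 fits only d (and all 5 values in {2, 3, 5, 8, 9} must be used), so d = 3.

d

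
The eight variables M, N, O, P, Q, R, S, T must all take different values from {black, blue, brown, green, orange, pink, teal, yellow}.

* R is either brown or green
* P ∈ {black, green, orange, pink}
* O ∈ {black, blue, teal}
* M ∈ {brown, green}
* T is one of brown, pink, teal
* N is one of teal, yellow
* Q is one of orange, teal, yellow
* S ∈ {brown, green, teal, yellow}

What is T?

pink

The 8 variables draw from only 8 values {black, blue, brown, green, orange, pink, teal, yellow}, so each is used; only O can be blue, hence O = blue.
Among the 7 still-open variables, black fits only P (and all 7 values in {black, brown, green, orange, pink, teal, yellow} must be used), so P = black.
The 6 still-open variables draw from only 6 values {brown, green, orange, pink, teal, yellow}, so each is used; only Q can be orange, hence Q = orange.
The 5 still-open variables draw from only 5 values {brown, green, pink, teal, yellow}, so each is used; only T can be pink, hence T = pink.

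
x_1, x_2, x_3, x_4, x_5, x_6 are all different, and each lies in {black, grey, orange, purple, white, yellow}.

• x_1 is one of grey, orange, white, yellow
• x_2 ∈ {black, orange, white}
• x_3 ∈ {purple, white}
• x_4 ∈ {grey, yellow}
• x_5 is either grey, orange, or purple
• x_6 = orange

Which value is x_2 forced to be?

black

x_6's domain is down to {orange}, so x_6 = orange. Remove orange from x_1, x_2, x_5.
The 5 still-open variables draw from only 5 values {black, grey, purple, white, yellow}, so each is used; only x_2 can be black, hence x_2 = black.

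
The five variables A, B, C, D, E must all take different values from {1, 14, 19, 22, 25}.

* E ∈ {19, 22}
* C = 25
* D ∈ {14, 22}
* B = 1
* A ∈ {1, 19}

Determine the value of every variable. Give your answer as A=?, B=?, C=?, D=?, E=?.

A=19, B=1, C=25, D=14, E=22

B has just one choice, so B = 1. Strike 1 from A.
C must be 25 (only option left).
A's domain is down to {19}, so A = 19. Eliminate 19 elsewhere: E.
That leaves E = 22. Remove 22 from D.
That leaves D = 14.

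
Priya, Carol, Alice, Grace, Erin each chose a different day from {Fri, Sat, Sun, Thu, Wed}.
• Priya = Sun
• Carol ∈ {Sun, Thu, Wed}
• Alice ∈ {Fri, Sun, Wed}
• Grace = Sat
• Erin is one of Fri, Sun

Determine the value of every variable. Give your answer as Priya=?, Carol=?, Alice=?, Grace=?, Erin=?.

Priya=Sun, Carol=Thu, Alice=Wed, Grace=Sat, Erin=Fri

Priya's domain is down to {Sun}, so Priya = Sun. Strike Sun from Carol, Alice, Erin.
That leaves Grace = Sat.
Erin's domain is down to {Fri}, so Erin = Fri. So Alice can't be Fri.
Alice has just one choice, so Alice = Wed. Remove Wed from Carol.
Carol's domain is down to {Thu}, so Carol = Thu.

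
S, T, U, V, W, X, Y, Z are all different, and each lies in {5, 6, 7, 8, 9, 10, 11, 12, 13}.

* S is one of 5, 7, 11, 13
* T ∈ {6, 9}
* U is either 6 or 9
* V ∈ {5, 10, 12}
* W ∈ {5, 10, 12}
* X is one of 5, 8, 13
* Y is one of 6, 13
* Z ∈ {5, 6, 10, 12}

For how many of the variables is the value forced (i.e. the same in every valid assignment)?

T and U between them cover only {6, 9} — a naked pair. Remove those values from Y, Z.
Y has just one choice, so Y = 13. Eliminate 13 elsewhere: S, X.
V, W, Z share exactly the 3 values {5, 10, 12}; by pigeonhole those values go to them, so strike 5, 10, 12 from S, X.
X has just one choice, so X = 8.
Determined: X=8, Y=13. The other variables each still have more than one consistent value. That makes 2.

2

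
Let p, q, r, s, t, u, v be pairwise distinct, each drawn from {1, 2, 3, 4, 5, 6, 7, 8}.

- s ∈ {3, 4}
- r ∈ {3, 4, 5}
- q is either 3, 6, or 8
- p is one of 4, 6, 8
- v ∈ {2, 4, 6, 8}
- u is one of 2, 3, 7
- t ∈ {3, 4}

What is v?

2

The 7 variables together cover exactly {2, 3, 4, 5, 6, 7, 8} — 7 values for 7 variables — and 5 appears only in r's list, so r = 5.
Among the 6 still-open variables, 7 fits only u (and all 6 values in {2, 3, 4, 6, 7, 8} must be used), so u = 7.
The 5 still-open variables draw from only 5 values {2, 3, 4, 6, 8}, so each is used; only v can be 2, hence v = 2.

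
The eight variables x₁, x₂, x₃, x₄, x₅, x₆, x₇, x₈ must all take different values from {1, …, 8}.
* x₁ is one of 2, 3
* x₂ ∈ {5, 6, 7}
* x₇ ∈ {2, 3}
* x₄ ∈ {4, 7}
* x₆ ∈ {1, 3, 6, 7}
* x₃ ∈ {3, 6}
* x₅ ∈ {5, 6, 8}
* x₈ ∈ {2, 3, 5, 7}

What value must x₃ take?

6

Among the 8 variables, 1 fits only x₆ (and all 8 values in {1, 2, 3, 4, 5, 6, 7, 8} must be used), so x₆ = 1.
The 7 still-open variables draw from only 7 values {2, 3, 4, 5, 6, 7, 8}, so each is used; only x₄ can be 4, hence x₄ = 4.
The 6 still-open variables together cover exactly {2, 3, 5, 6, 7, 8} — 6 values for 6 variables — and 8 appears only in x₅'s list, so x₅ = 8.
x₁ and x₇ between them cover only {2, 3} — a naked pair. Remove those values from x₃, x₈.
So x₃ = 6.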